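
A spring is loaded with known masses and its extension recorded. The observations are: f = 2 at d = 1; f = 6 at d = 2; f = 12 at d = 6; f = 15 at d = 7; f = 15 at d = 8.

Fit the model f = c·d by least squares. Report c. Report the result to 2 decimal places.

c = 2.02

Sums needed: Σd·d = 154.
For Mᵀf: Σd·f = 311.
Normal equations: [[154]]·[c]ᵀ = [311]ᵀ.
c = 311/154 = 2.01948.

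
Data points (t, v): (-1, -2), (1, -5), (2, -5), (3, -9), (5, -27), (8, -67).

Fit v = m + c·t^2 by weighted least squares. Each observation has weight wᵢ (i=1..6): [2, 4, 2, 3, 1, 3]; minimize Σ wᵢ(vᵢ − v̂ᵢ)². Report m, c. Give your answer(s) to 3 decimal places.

m = -1.833, c = -1.014

The normal equations are: 15·m + 258·c = -289;  258·m + 13194·c = -13846.
(Σwᵢ·1 = 15, Σwᵢ·t^2 = 258, Σwᵢ·t^2·t^2 = 13194, Σwᵢ·v = -289, Σwᵢ·t^2·v = -13846.)
Eliminating c: 13194·(row 1) − 258·(row 2) gives 131346·m = 13194·(-289) − 258·(-13846) = -240798, so m = -40133/21891.
Then c = ((-13846) − 258·(-40133/21891))/13194 = -7396/7297.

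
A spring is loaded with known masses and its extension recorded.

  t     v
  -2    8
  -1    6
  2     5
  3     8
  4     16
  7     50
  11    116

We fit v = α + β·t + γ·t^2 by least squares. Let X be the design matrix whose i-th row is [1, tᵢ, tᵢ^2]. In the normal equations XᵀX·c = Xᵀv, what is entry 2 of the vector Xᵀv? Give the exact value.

Entry 2 ↔ basis t, so (Xᵀv)_{2} = Σᵢ (t)·vᵢ = (-2)·(8) + (-1)·(6) + (2)·(5) + (3)·(8) + (4)·(16) + (7)·(50) + (11)·(116) = 1702.

1702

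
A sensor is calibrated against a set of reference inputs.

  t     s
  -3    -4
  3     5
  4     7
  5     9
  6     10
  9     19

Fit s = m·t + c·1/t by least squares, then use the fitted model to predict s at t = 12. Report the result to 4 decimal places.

ŝ = 24.5116

The normal equations are: 176·m + 6·c = 331;  6·m + (11821/32400)·c = 1859/180.
Δ = 176·(11821/32400) − 6² = 57131/2025.
m = (331·(11821/32400) − 6·(1859/180))/(57131/2025) = 1905031/914096; c = (176·(1859/180) − 6·331)/(57131/2025) = -340830/57131.
At t = 12: ŝ = (1905031/914096)·(12) + (-340830/57131)·(1/12) = 5601483/228524.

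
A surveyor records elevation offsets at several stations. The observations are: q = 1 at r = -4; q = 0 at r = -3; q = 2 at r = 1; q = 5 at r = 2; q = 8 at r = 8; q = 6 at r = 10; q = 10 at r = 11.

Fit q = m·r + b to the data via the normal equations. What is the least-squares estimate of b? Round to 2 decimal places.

Entries of XᵀX: Σr·r = 315, Σr = 25, Σ1 = 7.
Moment sums: Σr·q = 242, Σq = 32.
So XᵀX·[m, b]ᵀ = Xᵀq: [[315, 25]; [25, 7]]·[m, b]ᵀ = [242, 32]ᵀ.
det = 315·7 − 25² = 1580.
m = (242·7 − 25·32)/1580 = 447/790; b = (315·32 − 25·242)/1580 = 403/158.

b = 2.55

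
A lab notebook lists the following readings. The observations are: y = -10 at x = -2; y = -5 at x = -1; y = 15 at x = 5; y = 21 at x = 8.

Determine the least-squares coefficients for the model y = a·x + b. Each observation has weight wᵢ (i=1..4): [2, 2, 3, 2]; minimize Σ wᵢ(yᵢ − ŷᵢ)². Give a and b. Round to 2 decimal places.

a = 3.15, b = -2.43

Sums needed: Σwᵢ·x·x = 213, Σwᵢ·x = 25, Σwᵢ·1 = 9.
Right-hand side: Σwᵢ·x·y = 611, Σwᵢ·y = 57.
MᵀWM·[a, b]ᵀ = MᵀWy becomes [[213, 25]; [25, 9]]·[a, b]ᵀ = [611, 57]ᵀ.
Determinant 213·9 − 25² = 1292.
a = (611·9 − 25·57)/1292 = 2037/646; b = (213·57 − 25·611)/1292 = -1567/646.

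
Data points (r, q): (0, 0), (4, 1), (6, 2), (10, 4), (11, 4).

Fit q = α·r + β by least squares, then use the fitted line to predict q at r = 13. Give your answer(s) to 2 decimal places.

Forming XᵀX = [[273, 31]; [31, 5]] and Xᵀq = [100, 11]ᵀ gives XᵀX·[α, β]ᵀ = Xᵀq.
det = 273·5 − 31² = 404.
α = (100·5 − 31·11)/404 = 159/404; β = (273·11 − 31·100)/404 = -97/404.
At r = 13: q̂ = (159/404)·(13) + (-97/404)·(1) = 985/202.

q̂ = 4.88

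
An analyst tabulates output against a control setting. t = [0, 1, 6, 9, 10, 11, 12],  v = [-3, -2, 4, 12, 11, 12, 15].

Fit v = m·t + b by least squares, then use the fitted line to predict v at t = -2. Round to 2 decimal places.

v̂ = -6.44

Compute the Gram sums: Σt·t = 483, Σt = 49, Σ1 = 7.
For Xᵀv: Σt·v = 552, Σv = 49.
det = 483·7 − 49² = 980.
m = (552·7 − 49·49)/980 = 209/140; b = (483·49 − 49·552)/980 = -69/20.
At t = -2: v̂ = (209/140)·(-2) + (-69/20)·(1) = -901/140.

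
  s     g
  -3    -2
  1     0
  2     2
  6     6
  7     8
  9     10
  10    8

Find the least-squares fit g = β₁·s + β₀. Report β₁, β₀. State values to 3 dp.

Normal-equation sums: Σs·s = 280, Σs = 32, Σ1 = 7.
Moment sums: Σs·g = 272, Σg = 32.
Normal equations: [[280, 32]; [32, 7]]·[β₁, β₀]ᵀ = [272, 32]ᵀ.
Δ = 280·7 − 32² = 936.
β₁ = (272·7 − 32·32)/936 = 110/117; β₀ = (280·32 − 32·272)/936 = 32/117.

β₁ = 0.940, β₀ = 0.274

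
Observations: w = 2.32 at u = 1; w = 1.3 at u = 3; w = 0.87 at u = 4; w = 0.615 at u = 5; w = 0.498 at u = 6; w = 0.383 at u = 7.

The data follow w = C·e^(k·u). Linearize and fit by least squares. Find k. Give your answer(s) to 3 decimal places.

k = -0.307

Taking logs, ln w = k·u + ln C, so regress ln w on u.
Σu = 26.0000, Σ(u)² = 136.0000, Σln w = -1.1783, Σu·ln w = -12.2600.
Normal system: [[136.0000, 26.0000]; [26.0000, 6]]·[k, ln C]ᵀ = [-12.2600, -1.1783]ᵀ.
Δ = 136.0000·6 − (26.0000)² = 140.0000; k = (-12.2600·6 − 26.0000·-1.1783)/140.0000 = -0.30660, ln C = (136.0000·-1.1783 − 26.0000·-12.2600)/140.0000 = 1.13219.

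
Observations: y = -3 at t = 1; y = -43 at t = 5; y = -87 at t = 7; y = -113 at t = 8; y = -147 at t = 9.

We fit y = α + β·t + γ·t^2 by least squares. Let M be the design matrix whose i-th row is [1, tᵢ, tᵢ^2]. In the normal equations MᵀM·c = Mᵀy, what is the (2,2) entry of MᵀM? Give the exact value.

220

Row 2 ↔ basis t, column 2 ↔ basis t, so (MᵀM)_{2,2} = Σᵢ (t)·(t) = (1)·(1) + (5)·(5) + (7)·(7) + (8)·(8) + (9)·(9) = 220.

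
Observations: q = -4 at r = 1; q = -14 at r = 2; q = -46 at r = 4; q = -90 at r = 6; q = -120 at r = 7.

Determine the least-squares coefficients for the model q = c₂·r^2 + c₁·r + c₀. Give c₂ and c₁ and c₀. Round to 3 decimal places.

AᵀA·[c₂, c₁, c₀]ᵀ = Aᵀq reads: 3970·c₂ + 632·c₁ + 106·c₀ = -9916;  632·c₂ + 106·c₁ + 20·c₀ = -1596;  106·c₂ + 20·c₁ + 5·c₀ = -274.
Inverting the 3×3 Gram matrix, [c₂, c₁, c₀]ᵀ = [-268/147, -8878/1911, 1550/637]ᵀ.

c₂ = -1.823, c₁ = -4.646, c₀ = 2.433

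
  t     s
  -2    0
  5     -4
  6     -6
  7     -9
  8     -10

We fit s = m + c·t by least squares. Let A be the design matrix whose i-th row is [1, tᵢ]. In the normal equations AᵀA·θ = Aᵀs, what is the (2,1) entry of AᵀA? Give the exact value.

Row 2 ↔ basis t, column 1 ↔ basis 1, so (AᵀA)_{2,1} = Σᵢ t = (-2)·(1) + (5)·(1) + (6)·(1) + (7)·(1) + (8)·(1) = 24.

24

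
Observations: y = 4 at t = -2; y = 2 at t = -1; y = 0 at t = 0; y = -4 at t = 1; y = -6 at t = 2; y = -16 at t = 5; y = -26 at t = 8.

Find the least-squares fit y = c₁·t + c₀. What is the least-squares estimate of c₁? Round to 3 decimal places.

c₁ = -3.053

Normal-equation sums: Σt·t = 99, Σt = 13, Σ1 = 7.
And Σt·y = -314, Σy = -46.
Eliminating c₀: 7·(row 1) − 13·(row 2) gives 524·c₁ = 7·(-314) − 13·(-46) = -1600, so c₁ = -400/131.
Then c₀ = ((-46) − 13·(-400/131))/7 = -118/131.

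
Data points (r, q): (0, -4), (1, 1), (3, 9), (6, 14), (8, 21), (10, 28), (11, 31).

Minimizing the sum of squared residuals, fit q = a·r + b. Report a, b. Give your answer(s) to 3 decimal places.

a = 3.024, b = -2.562

Entries of XᵀX: Σr·r = 331, Σr = 39, Σ1 = 7.
Right-hand side: Σr·q = 901, Σq = 100.
det = 331·7 − 39² = 796.
a = (901·7 − 39·100)/796 = 2407/796; b = (331·100 − 39·901)/796 = -2039/796.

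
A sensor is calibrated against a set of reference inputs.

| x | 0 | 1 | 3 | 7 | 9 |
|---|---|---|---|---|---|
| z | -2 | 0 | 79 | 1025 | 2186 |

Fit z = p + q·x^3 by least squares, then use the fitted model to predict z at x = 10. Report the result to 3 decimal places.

ẑ = 2998.522

Forming MᵀM = [[5, 1100]; [1100, 649820]] and Mᵀz = [3288, 1947302]ᵀ gives MᵀM·[p, q]ᵀ = Mᵀz.
Determinant 5·649820 − 1100² = 2039100.
p = (3288·649820 − 1100·1947302)/2039100 = -271202/101955; q = (5·1947302 − 1100·3288)/2039100 = 611971/203910.
At x = 10: ẑ = (-271202/101955)·(1) + (611971/203910)·(1000) = 101904766/33985.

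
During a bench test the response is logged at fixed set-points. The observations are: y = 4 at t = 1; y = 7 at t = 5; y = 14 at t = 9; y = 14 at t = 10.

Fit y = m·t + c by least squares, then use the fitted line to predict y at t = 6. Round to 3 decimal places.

With design matrix A, AᵀA = [[207, 25]; [25, 4]] and Aᵀy = [305, 39]ᵀ.
Determinant 207·4 − 25² = 203.
m = (305·4 − 25·39)/203 = 35/29; c = (207·39 − 25·305)/203 = 64/29.
At t = 6: ŷ = (35/29)·(6) + (64/29)·(1) = 274/29.

ŷ = 9.448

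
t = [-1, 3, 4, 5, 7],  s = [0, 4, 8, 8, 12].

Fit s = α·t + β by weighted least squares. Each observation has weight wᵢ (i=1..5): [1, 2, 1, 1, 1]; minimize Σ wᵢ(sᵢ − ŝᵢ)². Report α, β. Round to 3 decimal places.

α = 1.521, β = 0.676

Entries of XᵀWX: Σwᵢ·t·t = 109, Σwᵢ·t = 21, Σwᵢ·1 = 6.
Moment sums: Σwᵢ·t·s = 180, Σwᵢ·s = 36.
Normal equations: [[109, 21]; [21, 6]]·[α, β]ᵀ = [180, 36]ᵀ.
Determinant 109·6 − 21² = 213.
α = (180·6 − 21·36)/213 = 108/71; β = (109·36 − 21·180)/213 = 48/71.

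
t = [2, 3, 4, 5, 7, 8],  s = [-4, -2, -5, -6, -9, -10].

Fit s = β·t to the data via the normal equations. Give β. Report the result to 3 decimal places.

β = -1.240

The normal equations are: 167·β = -207.
Hence β = -207 / 167 ≈ -1.23952.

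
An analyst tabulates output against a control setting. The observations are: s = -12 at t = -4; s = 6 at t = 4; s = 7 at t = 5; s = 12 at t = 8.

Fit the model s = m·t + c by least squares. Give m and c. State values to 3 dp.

Entries of MᵀM: Σt·t = 121, Σt = 13, Σ1 = 4.
Right-hand side: Σt·s = 203, Σs = 13.
Eliminating c: 4·(row 1) − 13·(row 2) gives 315·m = 4·203 − 13·13 = 643, so m = 643/315.
Then c = (13 − 13·(643/315))/4 = -1066/315.

m = 2.041, c = -3.384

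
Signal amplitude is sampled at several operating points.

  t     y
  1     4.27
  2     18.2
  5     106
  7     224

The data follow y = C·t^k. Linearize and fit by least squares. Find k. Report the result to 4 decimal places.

k = 2.0141

Let Y = ln y. Fitting Y = k·ln t + ln C by least squares:
Over the data: Σln t = 4.2485, Σ(ln t)² = 6.8573, Σln y = 14.4281, Σln t·ln y = 20.0472.
Normal system: [[6.8573, 4.2485]; [4.2485, 4]]·[k, ln C]ᵀ = [20.0472, 14.4281]ᵀ.
Δ = 6.8573·4 − (4.2485)² = 9.3795; k = (20.0472·4 − 4.2485·14.4281)/9.3795 = 2.01407, ln C = (6.8573·14.4281 − 4.2485·20.0472)/9.3795 = 1.46784.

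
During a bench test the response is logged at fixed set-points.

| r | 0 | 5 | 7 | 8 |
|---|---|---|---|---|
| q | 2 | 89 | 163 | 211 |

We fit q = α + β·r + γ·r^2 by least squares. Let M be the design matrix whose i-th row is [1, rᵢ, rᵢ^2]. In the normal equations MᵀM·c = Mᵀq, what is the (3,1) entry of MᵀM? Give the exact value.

138

Row 3 ↔ basis r^2, column 1 ↔ basis 1, so (MᵀM)_{3,1} = Σᵢ r^2 = (0)·(1) + (25)·(1) + (49)·(1) + (64)·(1) = 138.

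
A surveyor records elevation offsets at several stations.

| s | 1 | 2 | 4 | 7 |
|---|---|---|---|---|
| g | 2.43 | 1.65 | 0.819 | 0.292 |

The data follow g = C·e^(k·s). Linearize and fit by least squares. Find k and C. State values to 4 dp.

k = -0.3514, C = 3.3851

With ln gᵢ as the transformed response and sᵢ as the regressor:
Σs = 14.0000, Σ(s)² = 70.0000, Σln g = -0.0420, Σs·ln g = -7.5263.
Equations: 70.0000·k + 14.0000·ln C = -7.5263;  14.0000·k + 4·ln C = -0.0420.
Δ = 70.0000·4 − (14.0000)² = 84.0000; k = (-7.5263·4 − 14.0000·-0.0420)/84.0000 = -0.35139, ln C = (70.0000·-0.0420 − 14.0000·-7.5263)/84.0000 = 1.21937, so C = exp(1.21937) = 3.38506.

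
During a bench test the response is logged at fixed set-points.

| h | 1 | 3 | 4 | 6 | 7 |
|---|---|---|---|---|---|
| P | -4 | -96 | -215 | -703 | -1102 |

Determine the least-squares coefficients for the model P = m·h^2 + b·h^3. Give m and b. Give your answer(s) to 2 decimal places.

XᵀX·[m, b]ᵀ = XᵀP reads: 4035·m + 25851·b = -83614;  25851·m + 169131·b = -546190.
(Σh^2·h^2 = 4035, Σh^2·h^3 = 25851, Σh^3·h^3 = 169131, Σh^2·P = -83614, Σh^3·P = -546190.)
Determinant 4035·169131 − 25851² = 14169384.
m = ((-83614)·169131 − 25851·(-546190))/14169384 = -307802/196797; b = (4035·(-546190) − 25851·(-83614))/14169384 = -588488/196797.

m = -1.56, b = -2.99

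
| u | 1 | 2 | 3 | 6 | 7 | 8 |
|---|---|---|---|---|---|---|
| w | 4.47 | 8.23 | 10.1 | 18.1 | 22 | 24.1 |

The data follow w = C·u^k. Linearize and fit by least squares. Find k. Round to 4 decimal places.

k = 0.8008

Linearized form: ln w = k·ln u + ln C. From the 6 transformed points,
XᵀX = [[13.0084, 7.6089]; [7.6089, 6]], rhs = [21.8225, 15.0869]ᵀ  (here Σln u = 7.6089, Σ(ln u)² = 13.0084, Σln w = 15.0869, Σln u·ln w = 21.8225).
Solving (det = 20.1558): k = 0.80080, ln C = 1.49895.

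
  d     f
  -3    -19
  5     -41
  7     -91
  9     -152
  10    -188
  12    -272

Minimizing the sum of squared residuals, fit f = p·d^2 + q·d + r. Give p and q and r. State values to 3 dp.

p = -1.981, q = 0.870, r = 1.722

Entries of MᵀM: Σd^2·d^2 = 40404, Σd^2·d = 3898, Σd^2 = 408, Σd·d = 408, Σd = 40, Σ1 = 6.
And Σd^2·f = -75935, Σd·f = -7297, Σf = -763.
Row-reducing yields p = -91781/46338, q = 13433/15446, r = 79799/46338.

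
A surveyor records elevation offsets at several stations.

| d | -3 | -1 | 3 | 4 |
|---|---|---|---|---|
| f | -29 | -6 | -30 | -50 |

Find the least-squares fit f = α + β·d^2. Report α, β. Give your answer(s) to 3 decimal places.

The normal equations are: 4·α + 35·β = -115;  35·α + 419·β = -1337.
(Σ1 = 4, Σd^2 = 35, Σd^2·d^2 = 419, Σf = -115, Σd^2·f = -1337.)
Δ = 4·419 − 35² = 451.
α = ((-115)·419 − 35·(-1337))/451 = -1390/451; β = (4·(-1337) − 35·(-115))/451 = -1323/451.

α = -3.082, β = -2.933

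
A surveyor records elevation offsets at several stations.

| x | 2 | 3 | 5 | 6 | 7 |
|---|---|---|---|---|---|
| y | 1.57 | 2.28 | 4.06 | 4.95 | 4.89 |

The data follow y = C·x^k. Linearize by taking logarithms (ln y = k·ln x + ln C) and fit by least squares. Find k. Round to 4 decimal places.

k = 0.9764

Let Y = ln y. Fitting Y = k·ln x + ln C by least squares:
Σln x = 7.1389, Σ(ln x)² = 11.2747, Σln y = 5.8630, Σln x·ln y = 9.4275.
Equations: 11.2747·k + 7.1389·ln C = 9.4275;  7.1389·k + 5·ln C = 5.8630.
Solving (det = 5.4099): k = 0.97638, ln C = -0.22145.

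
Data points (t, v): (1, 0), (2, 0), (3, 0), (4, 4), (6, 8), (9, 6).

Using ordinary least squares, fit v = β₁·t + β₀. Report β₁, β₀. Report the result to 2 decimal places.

β₁ = 1.00, β₀ = -1.18

Compute the Gram sums: Σt·t = 147, Σt = 25, Σ1 = 6.
And Σt·v = 118, Σv = 18.
So XᵀX·[β₁, β₀]ᵀ = Xᵀv: [[147, 25]; [25, 6]]·[β₁, β₀]ᵀ = [118, 18]ᵀ.
Eliminating β₀: 6·(row 1) − 25·(row 2) gives 257·β₁ = 6·118 − 25·18 = 258, so β₁ = 258/257.
Then β₀ = (18 − 25·(258/257))/6 = -304/257.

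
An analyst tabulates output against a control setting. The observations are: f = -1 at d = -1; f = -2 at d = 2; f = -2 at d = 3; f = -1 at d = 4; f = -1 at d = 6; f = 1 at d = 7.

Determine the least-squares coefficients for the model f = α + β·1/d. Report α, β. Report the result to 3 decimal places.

AᵀA·[α, β]ᵀ = Aᵀf reads: 6·α + (11/28)·β = -6;  (11/28)·α + (10385/7056)·β = -79/84.
Eliminating β: (10385/7056)·(row 1) − (11/28)·(row 2) gives (20407/2352)·α = (10385/7056)·(-6) − (11/28)·(-79/84) = -2843/336, so α = -19901/20407.
Then β = ((-79/84) − (11/28)·(-19901/20407))/(10385/7056) = -7728/20407.

α = -0.975, β = -0.379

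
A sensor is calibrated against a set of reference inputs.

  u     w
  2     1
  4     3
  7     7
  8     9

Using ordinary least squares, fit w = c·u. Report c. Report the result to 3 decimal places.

c = 1.015

With design matrix A, AᵀA = [[133]] and Aᵀw = [135]ᵀ.
Hence c = 135 / 133 ≈ 1.01504.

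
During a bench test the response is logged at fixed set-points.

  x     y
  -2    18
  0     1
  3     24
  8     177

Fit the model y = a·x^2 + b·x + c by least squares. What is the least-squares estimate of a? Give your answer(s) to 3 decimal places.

Normal-equation sums: Σx^2·x^2 = 4193, Σx^2·x = 531, Σx^2 = 77, Σx·x = 77, Σx = 9, Σ1 = 4.
Moment sums: Σx^2·y = 11616, Σx·y = 1452, Σy = 220.
So MᵀM·[a, b, c]ᵀ = Mᵀy: [[4193, 531, 77]; [531, 77, 9]; [77, 9, 4]]·[a, b, c]ᵀ = [11616, 1452, 220]ᵀ.
Inverting the 3×3 Gram matrix, [a, b, c]ᵀ = [1391/470, -843/470, 97/47]ᵀ.

a = 2.960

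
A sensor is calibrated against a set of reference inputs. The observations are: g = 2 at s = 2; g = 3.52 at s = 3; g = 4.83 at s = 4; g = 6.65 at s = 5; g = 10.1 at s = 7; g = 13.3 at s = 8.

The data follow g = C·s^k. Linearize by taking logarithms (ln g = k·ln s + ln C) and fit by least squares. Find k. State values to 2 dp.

k = 1.33

Taking logs, ln g = k·ln s + ln C, so regress ln g on ln s.
XᵀX = [[14.3101, 8.8128]; [8.8128, 6]], rhs = [16.9766, 10.3214]ᵀ  (here Σln s = 8.8128, Σ(ln s)² = 14.3101, Σln g = 10.3214, Σln s·ln g = 16.9766).
Solving (det = 8.1947): k = 1.32999, ln C = -0.23327.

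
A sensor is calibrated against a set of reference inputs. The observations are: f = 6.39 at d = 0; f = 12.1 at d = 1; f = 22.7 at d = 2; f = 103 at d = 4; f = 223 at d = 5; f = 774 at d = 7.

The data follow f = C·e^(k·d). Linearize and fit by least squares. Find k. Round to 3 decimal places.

k = 0.699

With ln fᵢ as the transformed response and dᵢ as the regressor:
Σd = 19.0000, Σ(d)² = 95.0000, Σln f = 24.1638, Σd·ln f = 100.8737.
Equations: 95.0000·k + 19.0000·ln C = 100.8737;  19.0000·k + 6·ln C = 24.1638.
Slope k = (n·Σd·ln f − Σd·Σln f)/(n·Σ(d)² − (Σd)²) = (6·100.8737 − 19.0000·24.1638)/209.0000 = 0.69919; ln C = (Σln f − k·Σd)/n = 1.81320.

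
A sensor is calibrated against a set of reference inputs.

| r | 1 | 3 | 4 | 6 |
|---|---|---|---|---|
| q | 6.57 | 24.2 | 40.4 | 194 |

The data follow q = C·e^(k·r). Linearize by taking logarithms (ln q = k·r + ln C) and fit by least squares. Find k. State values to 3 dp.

Linearized form: ln q = k·r + ln C. From the 4 transformed points,
AᵀA = [[62.0000, 14.0000]; [14.0000, 4]], rhs = [57.8440, 14.0356]ᵀ  (here Σr = 14.0000, Σ(r)² = 62.0000, Σln q = 14.0356, Σr·ln q = 57.8440).
Slope k = (n·Σr·ln q − Σr·Σln q)/(n·Σ(r)² − (Σr)²) = (4·57.8440 − 14.0000·14.0356)/52.0000 = 0.67074; ln C = (Σln q − k·Σr)/n = 1.16130.

k = 0.671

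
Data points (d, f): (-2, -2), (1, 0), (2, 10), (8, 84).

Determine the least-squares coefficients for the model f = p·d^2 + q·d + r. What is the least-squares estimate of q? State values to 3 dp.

q = 2.591

The normal equations are: 4129·p + 513·q + 73·r = 5408;  513·p + 73·q + 9·r = 696;  73·p + 9·q + 4·r = 92.
Row-reducing yields p = 4361/4317, q = 3729/1439, r = -5468/4317.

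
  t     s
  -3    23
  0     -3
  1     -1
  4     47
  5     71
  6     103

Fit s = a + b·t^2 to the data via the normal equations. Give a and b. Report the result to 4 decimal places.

a = -3.0421, b = 2.9684

Normal-equation sums: Σ1 = 6, Σt^2 = 87, Σt^2·t^2 = 2259.
And Σs = 240, Σt^2·s = 6441.
XᵀX·[a, b]ᵀ = Xᵀs becomes [[6, 87]; [87, 2259]]·[a, b]ᵀ = [240, 6441]ᵀ.
Eliminating b: 2259·(row 1) − 87·(row 2) gives 5985·a = 2259·240 − 87·6441 = -18207, so a = -289/95.
Then b = (6441 − 87·(-289/95))/2259 = 282/95.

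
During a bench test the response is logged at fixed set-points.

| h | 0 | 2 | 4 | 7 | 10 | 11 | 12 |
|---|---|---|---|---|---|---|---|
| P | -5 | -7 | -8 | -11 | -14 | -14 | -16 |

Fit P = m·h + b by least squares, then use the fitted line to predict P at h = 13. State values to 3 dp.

P̂ = -16.383

Normal-equation sums: Σh·h = 434, Σh = 46, Σ1 = 7.
And Σh·P = -609, ΣP = -75.
Normal equations: [[434, 46]; [46, 7]]·[m, b]ᵀ = [-609, -75]ᵀ.
det = 434·7 − 46² = 922.
m = ((-609)·7 − 46·(-75))/922 = -813/922; b = (434·(-75) − 46·(-609))/922 = -2268/461.
At h = 13: P̂ = (-813/922)·(13) + (-2268/461)·(1) = -15105/922.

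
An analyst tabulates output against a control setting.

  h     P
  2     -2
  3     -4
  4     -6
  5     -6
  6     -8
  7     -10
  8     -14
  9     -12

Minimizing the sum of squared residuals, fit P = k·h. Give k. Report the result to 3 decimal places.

k = -1.437

From the data, Σh·h = 284.
Right-hand side: Σh·P = -408.
AᵀA·[k]ᵀ = AᵀP becomes [[284]]·[k]ᵀ = [-408]ᵀ.
k = (-408)/284 = -1.43662.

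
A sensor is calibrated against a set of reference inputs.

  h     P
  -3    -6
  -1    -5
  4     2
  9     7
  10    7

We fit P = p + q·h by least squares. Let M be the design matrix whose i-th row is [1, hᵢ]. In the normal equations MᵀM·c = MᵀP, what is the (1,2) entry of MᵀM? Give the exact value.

19

Row 1 ↔ basis 1, column 2 ↔ basis h, so (MᵀM)_{1,2} = Σᵢ h = (1)·(-3) + (1)·(-1) + (1)·(4) + (1)·(9) + (1)·(10) = 19.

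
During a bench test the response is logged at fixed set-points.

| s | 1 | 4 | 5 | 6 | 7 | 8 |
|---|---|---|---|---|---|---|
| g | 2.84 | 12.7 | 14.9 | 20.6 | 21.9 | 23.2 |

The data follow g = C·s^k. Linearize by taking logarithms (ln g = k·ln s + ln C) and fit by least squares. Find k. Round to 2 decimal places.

Let Y = ln g. Fitting Y = k·ln s + ln C by least squares:
AᵀA = [[15.8331, 8.8128]; [8.8128, 6]], rhs = [25.8358, 15.5427]ᵀ  (here Σln s = 8.8128, Σ(ln s)² = 15.8331, Σln g = 15.5427, Σln s·ln g = 25.8358).
Slope k = (n·Σln s·ln g − Σln s·Σln g)/(n·Σ(ln s)² − (Σln s)²) = (6·25.8358 − 8.8128·15.5427)/17.3327 = 1.04077; ln C = (Σln g − k·Σln s)/n = 1.06176.

k = 1.04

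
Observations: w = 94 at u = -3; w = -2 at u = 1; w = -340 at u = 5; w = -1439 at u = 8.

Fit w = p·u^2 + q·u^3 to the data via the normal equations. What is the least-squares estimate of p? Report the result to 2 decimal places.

MᵀM·[p, q]ᵀ = Mᵀw reads: 4803·p + 35651·q = -99752;  35651·p + 278499·q = -781808.
Δ = 4803·278499 − 35651² = 66636896.
p = ((-99752)·278499 − 35651·(-781808))/66636896 = 11425595/8329612; q = (4803·(-781808) − 35651·(-99752))/66636896 = -24845659/8329612.

p = 1.37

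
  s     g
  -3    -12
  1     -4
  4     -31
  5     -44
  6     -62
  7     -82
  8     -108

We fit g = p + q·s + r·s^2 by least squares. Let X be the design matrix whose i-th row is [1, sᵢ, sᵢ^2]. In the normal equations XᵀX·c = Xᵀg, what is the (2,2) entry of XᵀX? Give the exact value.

200

Row 2 ↔ basis s, column 2 ↔ basis s, so (XᵀX)_{2,2} = Σᵢ (s)·(s) = (-3)·(-3) + (1)·(1) + (4)·(4) + (5)·(5) + (6)·(6) + (7)·(7) + (8)·(8) = 200.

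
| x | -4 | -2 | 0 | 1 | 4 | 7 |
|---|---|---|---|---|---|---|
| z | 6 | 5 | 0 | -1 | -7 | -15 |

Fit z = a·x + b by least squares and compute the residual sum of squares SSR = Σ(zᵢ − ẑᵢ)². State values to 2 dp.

SSR = 7.80

With design matrix A, AᵀA = [[86, 6]; [6, 6]] and Aᵀz = [-168, -12]ᵀ.
Eliminating b: 6·(row 1) − 6·(row 2) gives 480·a = 6·(-168) − 6·(-12) = -936, so a = -39/20.
Then b = ((-12) − 6·(-39/20))/6 = -1/20.
Residuals: -7/4, 23/20, 1/20, 1, 17/20, -13/10; SSR = 39/5.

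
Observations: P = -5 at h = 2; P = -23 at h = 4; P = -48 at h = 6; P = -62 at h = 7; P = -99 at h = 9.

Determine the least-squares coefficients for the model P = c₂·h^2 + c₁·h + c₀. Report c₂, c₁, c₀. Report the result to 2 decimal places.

c₂ = -0.92, c₁ = -3.24, c₀ = 4.99

The normal system AᵀA·[c₂, c₁, c₀]ᵀ = AᵀP is [[10530, 1360, 186]; [1360, 186, 28]; [186, 28, 5]]·[c₂, c₁, c₀]ᵀ = [-13173, -1715, -237]ᵀ.
Solving the 3×3 system (Gaussian elimination) gives c₂ = -9343/10142, c₁ = -32817/10142, c₀ = 25302/5071.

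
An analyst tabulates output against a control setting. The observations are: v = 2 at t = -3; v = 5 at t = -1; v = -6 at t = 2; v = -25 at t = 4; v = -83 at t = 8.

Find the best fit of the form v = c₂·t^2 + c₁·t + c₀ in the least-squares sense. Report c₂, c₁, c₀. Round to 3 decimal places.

XᵀX·[c₂, c₁, c₀]ᵀ = Xᵀv reads: 4450·c₂ + 556·c₁ + 94·c₀ = -5713;  556·c₂ + 94·c₁ + 10·c₀ = -787;  94·c₂ + 10·c₁ + 5·c₀ = -107.
(Σt^2·t^2 = 4450, Σt^2·t = 556, Σt^2 = 94, Σt·t = 94, Σt = 10, Σ1 = 5, Σt^2·v = -5713, Σt·v = -787, Σv = -107.)
Inverting the 3×3 Gram matrix, [c₂, c₁, c₀]ᵀ = [-52533/52586, -145941/52586, 77081/26293]ᵀ.

c₂ = -0.999, c₁ = -2.775, c₀ = 2.932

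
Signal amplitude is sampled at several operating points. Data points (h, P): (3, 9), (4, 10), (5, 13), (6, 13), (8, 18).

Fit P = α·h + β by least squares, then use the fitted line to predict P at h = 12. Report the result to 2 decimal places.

The normal system AᵀA·[α, β]ᵀ = AᵀP is [[150, 26]; [26, 5]]·[α, β]ᵀ = [354, 63]ᵀ.
Eliminating β: 5·(row 1) − 26·(row 2) gives 74·α = 5·354 − 26·63 = 132, so α = 66/37.
Then β = (63 − 26·(66/37))/5 = 123/37.
At h = 12: P̂ = (66/37)·(12) + (123/37)·(1) = 915/37.

P̂ = 24.73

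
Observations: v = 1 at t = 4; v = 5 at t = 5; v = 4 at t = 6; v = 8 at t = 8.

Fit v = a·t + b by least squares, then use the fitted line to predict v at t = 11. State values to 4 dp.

Forming MᵀM = [[141, 23]; [23, 4]] and Mᵀv = [117, 18]ᵀ gives MᵀM·[a, b]ᵀ = Mᵀv.
det = 141·4 − 23² = 35.
a = (117·4 − 23·18)/35 = 54/35; b = (141·18 − 23·117)/35 = -153/35.
At t = 11: v̂ = (54/35)·(11) + (-153/35)·(1) = 63/5.

v̂ = 12.6000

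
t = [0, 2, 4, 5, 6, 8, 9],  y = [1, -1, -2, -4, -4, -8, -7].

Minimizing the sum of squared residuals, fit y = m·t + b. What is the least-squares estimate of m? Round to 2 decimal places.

Forming MᵀM = [[226, 34]; [34, 7]] and Mᵀy = [-181, -25]ᵀ gives MᵀM·[m, b]ᵀ = Mᵀy.
Δ = 226·7 − 34² = 426.
m = ((-181)·7 − 34·(-25))/426 = -139/142; b = (226·(-25) − 34·(-181))/426 = 84/71.

m = -0.98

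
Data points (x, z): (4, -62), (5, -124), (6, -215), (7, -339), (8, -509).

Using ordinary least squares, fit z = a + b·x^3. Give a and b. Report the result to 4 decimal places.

AᵀA·[a, b]ᵀ = Aᵀz reads: 5·a + 1260·b = -1249;  1260·a + 446170·b = -442793.
(Σ1 = 5, Σx^3 = 1260, Σx^3·x^3 = 446170, Σz = -1249, Σx^3·z = -442793.)
Eliminating b: 446170·(row 1) − 1260·(row 2) gives 643250·a = 446170·(-1249) − 1260·(-442793) = 652850, so a = 13057/12865.
Then b = ((-442793) − 1260·(13057/12865))/446170 = -25609/25730.

a = 1.0149, b = -0.9953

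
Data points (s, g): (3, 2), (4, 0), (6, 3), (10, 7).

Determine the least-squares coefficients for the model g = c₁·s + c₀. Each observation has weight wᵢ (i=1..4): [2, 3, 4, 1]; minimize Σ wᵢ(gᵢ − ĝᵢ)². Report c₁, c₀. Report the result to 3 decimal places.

c₁ = 0.869, c₀ = -2.217

Compute the Gram sums: Σwᵢ·s·s = 310, Σwᵢ·s = 52, Σwᵢ·1 = 10.
And Σwᵢ·s·g = 154, Σwᵢ·g = 23.
AᵀWA·[c₁, c₀]ᵀ = AᵀWg becomes [[310, 52]; [52, 10]]·[c₁, c₀]ᵀ = [154, 23]ᵀ.
Determinant 310·10 − 52² = 396.
c₁ = (154·10 − 52·23)/396 = 86/99; c₀ = (310·23 − 52·154)/396 = -439/198.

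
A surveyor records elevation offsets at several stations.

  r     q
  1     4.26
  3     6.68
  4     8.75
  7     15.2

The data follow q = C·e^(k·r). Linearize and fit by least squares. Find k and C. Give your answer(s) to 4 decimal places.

k = 0.2121, C = 3.5408

Let Y = ln q. Fitting Y = k·r + ln C by least squares:
Sums: Σr = 15.0000, Σ(r)² = 75.0000, Σln q = 8.2387, Σr·ln q = 34.8719.
Normal system: [[75.0000, 15.0000]; [15.0000, 4]]·[k, ln C]ᵀ = [34.8719, 8.2387]ᵀ.
Slope k = (n·Σr·ln q − Σr·Σln q)/(n·Σ(r)² − (Σr)²) = (4·34.8719 − 15.0000·8.2387)/75.0000 = 0.21209; ln C = (Σln q − k·Σr)/n = 1.26436, so C = exp(1.26436) = 3.54081.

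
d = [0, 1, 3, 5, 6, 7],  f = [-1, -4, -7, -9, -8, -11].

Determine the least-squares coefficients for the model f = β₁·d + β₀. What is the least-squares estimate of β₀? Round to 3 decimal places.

β₀ = -2.161

Normal-equation sums: Σd·d = 120, Σd = 22, Σ1 = 6.
For Aᵀf: Σd·f = -195, Σf = -40.
Determinant 120·6 − 22² = 236.
β₁ = ((-195)·6 − 22·(-40))/236 = -145/118; β₀ = (120·(-40) − 22·(-195))/236 = -255/118.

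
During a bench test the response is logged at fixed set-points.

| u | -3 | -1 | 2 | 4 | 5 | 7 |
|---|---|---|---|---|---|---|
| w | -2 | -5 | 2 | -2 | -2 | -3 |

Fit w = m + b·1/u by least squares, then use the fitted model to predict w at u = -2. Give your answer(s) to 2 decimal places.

ŵ = -3.52

The normal equations are: 6·m + (-101/420)·b = -12;  (-101/420)·m + (261781/176400)·b = 1121/210.
Δ = 6·(261781/176400) − (-101/420)² = 312097/35280.
m = ((-12)·(261781/176400) − (-101/420)·(1121/210))/(312097/35280) = -582986/312097; b = (6·(1121/210) − (-101/420)·(-12))/(312097/35280) = 1028160/312097.
At u = -2: ŵ = (-582986/312097)·(1) + (1028160/312097)·(-1/2) = -1097066/312097.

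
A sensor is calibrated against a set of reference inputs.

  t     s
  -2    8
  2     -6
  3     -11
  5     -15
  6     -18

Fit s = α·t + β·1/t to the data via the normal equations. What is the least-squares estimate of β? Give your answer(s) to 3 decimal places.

β = -2.862

Entries of XᵀX: Σt·t = 78, Σt·1/t = 5, Σ1/t·1/t = 611/900.
For Xᵀs: Σt·s = -244, Σ1/t·s = -50/3.
XᵀX·[α, β]ᵀ = Xᵀs becomes [[78, 5]; [5, 611/900]]·[α, β]ᵀ = [-244, -50/3]ᵀ.
Eliminating β: (611/900)·(row 1) − 5·(row 2) gives (4193/150)·α = (611/900)·(-244) − 5·(-50/3) = -18521/225, so α = -37042/12579.
Then β = ((-50/3) − 5·(-37042/12579))/(611/900) = -12000/4193.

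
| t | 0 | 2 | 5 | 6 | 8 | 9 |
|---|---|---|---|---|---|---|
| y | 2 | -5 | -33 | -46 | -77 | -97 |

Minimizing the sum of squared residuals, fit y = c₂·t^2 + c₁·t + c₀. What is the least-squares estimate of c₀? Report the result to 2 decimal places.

c₀ = 2.28

The normal equations are: 12594·c₂ + 1590·c₁ + 210·c₀ = -15286;  1590·c₂ + 210·c₁ + 30·c₀ = -1940;  210·c₂ + 30·c₁ + 6·c₀ = -256.
(Σt^2·t^2 = 12594, Σt^2·t = 1590, Σt^2 = 210, Σt·t = 210, Σt = 30, Σ1 = 6, Σt^2·y = -15286, Σt·y = -1940, Σy = -256.)
Inverting the 3×3 Gram matrix, [c₂, c₁, c₀]ᵀ = [-193/192, -125/64, 73/32]ᵀ.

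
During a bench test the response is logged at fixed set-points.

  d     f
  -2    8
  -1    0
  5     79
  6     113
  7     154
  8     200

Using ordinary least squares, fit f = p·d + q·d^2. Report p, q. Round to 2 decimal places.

p = 1.42, q = 2.93

Entries of AᵀA: Σd·d = 179, Σd·d^2 = 1187, Σd^2·d^2 = 8435.
Moment sums: Σd·f = 3735, Σd^2·f = 26421.
Eliminating q: 8435·(row 1) − 1187·(row 2) gives 100896·p = 8435·3735 − 1187·26421 = 142998, so p = 23833/16816.
Then q = (26421 − 1187·(23833/16816))/8435 = 49319/16816.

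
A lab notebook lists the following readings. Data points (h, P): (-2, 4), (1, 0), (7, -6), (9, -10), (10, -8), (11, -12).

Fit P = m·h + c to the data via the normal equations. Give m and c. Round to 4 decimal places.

From the data, Σh·h = 356, Σh = 36, Σ1 = 6.
For MᵀP: Σh·P = -352, ΣP = -32.
So MᵀM·[m, c]ᵀ = MᵀP: [[356, 36]; [36, 6]]·[m, c]ᵀ = [-352, -32]ᵀ.
det = 356·6 − 36² = 840.
m = ((-352)·6 − 36·(-32))/840 = -8/7; c = (356·(-32) − 36·(-352))/840 = 32/21.

m = -1.1429, c = 1.5238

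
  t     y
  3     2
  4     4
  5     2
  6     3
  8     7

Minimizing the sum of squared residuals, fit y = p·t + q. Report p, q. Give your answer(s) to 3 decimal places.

p = 0.838, q = -0.757

With design matrix X, XᵀX = [[150, 26]; [26, 5]] and Xᵀy = [106, 18]ᵀ.
Eliminating q: 5·(row 1) − 26·(row 2) gives 74·p = 5·106 − 26·18 = 62, so p = 31/37.
Then q = (18 − 26·(31/37))/5 = -28/37.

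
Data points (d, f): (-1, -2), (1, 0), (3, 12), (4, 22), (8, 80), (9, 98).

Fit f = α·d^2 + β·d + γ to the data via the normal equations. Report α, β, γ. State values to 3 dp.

α = 1.067, β = 1.587, γ = -1.946

Normal-equation sums: Σd^2·d^2 = 10996, Σd^2·d = 1332, Σd^2 = 172, Σd·d = 172, Σd = 24, Σ1 = 6.
For Aᵀf: Σd^2·f = 13516, Σd·f = 1648, Σf = 210.
Inverting the 3×3 Gram matrix, [α, β, γ]ᵀ = [2313/2167, 3439/2167, -4217/2167]ᵀ.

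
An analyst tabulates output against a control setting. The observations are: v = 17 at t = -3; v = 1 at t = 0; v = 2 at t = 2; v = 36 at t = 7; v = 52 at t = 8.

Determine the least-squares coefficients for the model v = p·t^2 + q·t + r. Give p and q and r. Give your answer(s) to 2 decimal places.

p = 1.04, q = -2.12, r = 1.33

From the data, Σt^2·t^2 = 6594, Σt^2·t = 836, Σt^2 = 126, Σt·t = 126, Σt = 14, Σ1 = 5.
For Aᵀv: Σt^2·v = 5253, Σt·v = 621, Σv = 108.
AᵀA·[p, q, r]ᵀ = Aᵀv becomes [[6594, 836, 126]; [836, 126, 14]; [126, 14, 5]]·[p, q, r]ᵀ = [5253, 621, 108]ᵀ.
Row-reducing yields p = 164445/158174, q = -334857/158174, r = 105072/79087.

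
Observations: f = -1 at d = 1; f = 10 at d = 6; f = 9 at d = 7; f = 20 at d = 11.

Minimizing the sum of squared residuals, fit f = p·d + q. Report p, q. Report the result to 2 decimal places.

p = 2.06, q = -3.37

Compute the Gram sums: Σd·d = 207, Σd = 25, Σ1 = 4.
Right-hand side: Σd·f = 342, Σf = 38.
So AᵀA·[p, q]ᵀ = Aᵀf: [[207, 25]; [25, 4]]·[p, q]ᵀ = [342, 38]ᵀ.
Δ = 207·4 − 25² = 203.
p = (342·4 − 25·38)/203 = 418/203; q = (207·38 − 25·342)/203 = -684/203.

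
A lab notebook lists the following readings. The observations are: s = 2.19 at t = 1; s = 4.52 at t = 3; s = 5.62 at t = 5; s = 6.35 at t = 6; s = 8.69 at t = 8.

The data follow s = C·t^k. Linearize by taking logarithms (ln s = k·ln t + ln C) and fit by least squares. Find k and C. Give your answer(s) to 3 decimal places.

k = 0.628, C = 2.182

With ln sᵢ as the transformed response and ln tᵢ as the regressor:
Sums: Σln t = 6.5793, Σ(ln t)² = 11.3317, Σln s = 8.0294, Σln t·ln s = 12.2438.
Normal system: [[11.3317, 6.5793]; [6.5793, 5]]·[k, ln C]ᵀ = [12.2438, 8.0294]ᵀ.
Solving (det = 13.3720): k = 0.62756, ln C = 0.78011, so C = exp(0.78011) = 2.18170.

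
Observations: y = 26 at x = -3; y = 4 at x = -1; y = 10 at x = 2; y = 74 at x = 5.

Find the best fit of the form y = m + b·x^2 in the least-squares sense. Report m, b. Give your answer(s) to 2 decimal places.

m = -0.42, b = 2.97

With design matrix A, AᵀA = [[4, 39]; [39, 723]] and Aᵀy = [114, 2128]ᵀ.
Δ = 4·723 − 39² = 1371.
m = (114·723 − 39·2128)/1371 = -190/457; b = (4·2128 − 39·114)/1371 = 4066/1371.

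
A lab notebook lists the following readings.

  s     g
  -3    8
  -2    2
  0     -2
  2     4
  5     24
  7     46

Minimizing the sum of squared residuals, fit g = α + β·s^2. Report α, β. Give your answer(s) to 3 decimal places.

Entries of MᵀM: Σ1 = 6, Σs^2 = 91, Σs^2·s^2 = 3139.
For Mᵀg: Σg = 82, Σs^2·g = 2950.
Δ = 6·3139 − 91² = 10553.
α = (82·3139 − 91·2950)/10553 = -11052/10553; β = (6·2950 − 91·82)/10553 = 10238/10553.

α = -1.047, β = 0.970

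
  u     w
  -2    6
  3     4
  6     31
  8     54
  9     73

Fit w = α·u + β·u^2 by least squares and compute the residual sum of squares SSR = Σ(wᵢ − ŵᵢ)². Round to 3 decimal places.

SSR = 9.030

Sums needed: Σu·u = 194, Σu·u^2 = 1476, Σu^2·u^2 = 12050.
And Σu·w = 1275, Σu^2·w = 10545.
So AᵀA·[α, β]ᵀ = Aᵀw: [[194, 1476]; [1476, 12050]]·[α, β]ᵀ = [1275, 10545]ᵀ.
Determinant 194·12050 − 1476² = 159124.
α = (1275·12050 − 1476·10545)/159124 = -100335/79562; β = (194·10545 − 1476·1275)/159124 = 81915/79562.
Residuals: -25479/39781, -58991/39781, 59746/39781, -71766/39781, 37963/39781; SSR = 359223/39781.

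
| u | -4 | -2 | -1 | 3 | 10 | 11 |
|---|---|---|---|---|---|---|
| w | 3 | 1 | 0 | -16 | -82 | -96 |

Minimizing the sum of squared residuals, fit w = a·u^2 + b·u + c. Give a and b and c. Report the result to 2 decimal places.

a = -0.48, b = -3.16, c = -2.56

The normal system XᵀX·[a, b, c]ᵀ = Xᵀw is [[24995, 2285, 251]; [2285, 251, 17]; [251, 17, 6]]·[a, b, c]ᵀ = [-19908, -1938, -190]ᵀ.
Inverting the 3×3 Gram matrix, [a, b, c]ᵀ = [-222977/463084, -1465413/463084, -296113/115771]ᵀ.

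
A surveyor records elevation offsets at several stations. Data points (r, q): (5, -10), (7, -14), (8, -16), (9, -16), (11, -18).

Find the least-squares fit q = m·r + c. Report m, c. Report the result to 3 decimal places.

m = -1.300, c = -4.400

Sums needed: Σr·r = 340, Σr = 40, Σ1 = 5.
And Σr·q = -618, Σq = -74.
XᵀX·[m, c]ᵀ = Xᵀq becomes [[340, 40]; [40, 5]]·[m, c]ᵀ = [-618, -74]ᵀ.
Determinant 340·5 − 40² = 100.
m = ((-618)·5 − 40·(-74))/100 = -13/10; c = (340·(-74) − 40·(-618))/100 = -22/5.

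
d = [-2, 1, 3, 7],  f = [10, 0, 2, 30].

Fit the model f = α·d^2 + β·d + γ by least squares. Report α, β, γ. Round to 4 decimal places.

Sums needed: Σd^2·d^2 = 2499, Σd^2·d = 363, Σd^2 = 63, Σd·d = 63, Σd = 9, Σ1 = 4.
Right-hand side: Σd^2·f = 1528, Σd·f = 196, Σf = 42.
XᵀX·[α, β, γ]ᵀ = Xᵀf becomes [[2499, 363, 63]; [363, 63, 9]; [63, 9, 4]]·[α, β, γ]ᵀ = [1528, 196, 42]ᵀ.
Solving the 3×3 system (Gaussian elimination) gives α = 2431/2577, β = -6463/2577, γ = 1104/859.

α = 0.9433, β = -2.5080, γ = 1.2852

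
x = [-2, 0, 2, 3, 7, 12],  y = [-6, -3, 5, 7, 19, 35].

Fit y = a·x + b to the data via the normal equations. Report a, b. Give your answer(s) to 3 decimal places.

a = 2.992, b = -1.472

MᵀM·[a, b]ᵀ = Mᵀy reads: 210·a + 22·b = 596;  22·a + 6·b = 57.
Determinant 210·6 − 22² = 776.
a = (596·6 − 22·57)/776 = 1161/388; b = (210·57 − 22·596)/776 = -571/388.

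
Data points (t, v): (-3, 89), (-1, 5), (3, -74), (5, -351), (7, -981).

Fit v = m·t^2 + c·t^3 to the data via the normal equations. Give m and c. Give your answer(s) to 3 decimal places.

Normal-equation sums: Σt^2·t^2 = 3189, Σt^2·t^3 = 19931, Σt^3·t^3 = 134733.
For Mᵀv: Σt^2·v = -56704, Σt^3·v = -384764.
So MᵀM·[m, c]ᵀ = Mᵀv: [[3189, 19931]; [19931, 134733]]·[m, c]ᵀ = [-56704, -384764]ᵀ.
Eliminating c: 134733·(row 1) − 19931·(row 2) gives 32418776·m = 134733·(-56704) − 19931·(-384764) = 28831252, so m = 7207813/8104694.
Then c = ((-384764) − 19931·(7207813/8104694))/134733 = -24211243/8104694.

m = 0.889, c = -2.987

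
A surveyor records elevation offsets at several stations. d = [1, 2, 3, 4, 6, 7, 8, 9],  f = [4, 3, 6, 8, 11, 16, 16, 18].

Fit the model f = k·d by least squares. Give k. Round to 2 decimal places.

k = 2.03

Forming MᵀM = [[260]] and Mᵀf = [528]ᵀ gives MᵀM·[k]ᵀ = Mᵀf.
k = 528/260 = 2.03077.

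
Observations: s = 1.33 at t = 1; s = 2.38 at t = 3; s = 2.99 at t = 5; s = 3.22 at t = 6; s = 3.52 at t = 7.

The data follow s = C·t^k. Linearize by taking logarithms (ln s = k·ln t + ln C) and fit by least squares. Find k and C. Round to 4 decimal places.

With ln sᵢ as the transformed response and ln tᵢ as the regressor:
XᵀX = [[10.7942, 6.4457]; [6.4457, 5]], rhs = [7.2595, 4.6754]ᵀ  (here Σln t = 6.4457, Σ(ln t)² = 10.7942, Σln s = 4.6754, Σln t·ln s = 7.2595).
Δ = 10.7942·5 − (6.4457)² = 12.4237; k = (7.2595·5 − 6.4457·4.6754)/12.4237 = 0.49592, ln C = (10.7942·4.6754 − 6.4457·7.2595)/12.4237 = 0.29577, so C = exp(0.29577) = 1.34416.

k = 0.4959, C = 1.3442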